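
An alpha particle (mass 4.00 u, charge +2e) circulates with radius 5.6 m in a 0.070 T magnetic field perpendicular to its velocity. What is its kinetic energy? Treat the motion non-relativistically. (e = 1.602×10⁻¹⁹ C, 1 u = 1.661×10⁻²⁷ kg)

KE ≈ 1.2×10⁻¹² J

v = |q|Br/m, then KE = ½mv² = (qBr)²/(2m).
v = (3.204×10⁻¹⁹)(0.070)(5.6)/6.644×10⁻²⁷ ≈ 1.890×10⁷ m/s.
KE = ½(6.644×10⁻²⁷)(1.890×10⁷)² ≈ 1.2×10⁻¹² J.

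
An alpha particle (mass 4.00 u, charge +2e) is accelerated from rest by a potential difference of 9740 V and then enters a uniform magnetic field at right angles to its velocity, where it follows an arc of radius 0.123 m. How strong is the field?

B ≈ 0.163 T

v = √(2|q|V/m) = √(2·3.204×10⁻¹⁹·9740/6.644×10⁻²⁷) ≈ 9.692×10⁵ m/s.
B = mv/(|q|r) = (6.644×10⁻²⁷)(9.692×10⁵)/((3.204×10⁻¹⁹)(0.123)) ≈ 0.163 T.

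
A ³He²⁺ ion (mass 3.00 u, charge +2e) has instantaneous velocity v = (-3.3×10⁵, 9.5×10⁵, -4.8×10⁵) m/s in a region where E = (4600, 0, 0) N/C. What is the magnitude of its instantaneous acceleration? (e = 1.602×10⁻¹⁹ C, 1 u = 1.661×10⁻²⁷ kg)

|a| ≈ 2.96×10¹¹ m/s²

Only an electric field acts, so F = qE = (3.204×10⁻¹⁹ C)·(4600, 0, 0) = (1.47×10⁻¹⁵, 0, 0) N.
|a| = |F|/m = 1.474×10⁻¹⁵/4.983×10⁻²⁷ ≈ 2.96×10¹¹ m/s².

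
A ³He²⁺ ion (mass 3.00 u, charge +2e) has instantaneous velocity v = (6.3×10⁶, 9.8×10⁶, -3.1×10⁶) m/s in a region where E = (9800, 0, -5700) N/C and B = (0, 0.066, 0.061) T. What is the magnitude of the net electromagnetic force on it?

|F| ≈ 3.16×10⁻¹³ N

v×B = (8.02×10⁵, -3.84×10⁵, 4.16×10⁵) N/C.
E + v×B = (8.12×10⁵, -3.84×10⁵, 4.10×10⁵) N/C.
F = q(E + v×B) = (3.204×10⁻¹⁹ C)·(8.12×10⁵, -3.84×10⁵, 4.10×10⁵) = (2.60×10⁻¹³, -1.23×10⁻¹³, 1.31×10⁻¹³) N.
|F| = 3.16×10⁻¹³ N.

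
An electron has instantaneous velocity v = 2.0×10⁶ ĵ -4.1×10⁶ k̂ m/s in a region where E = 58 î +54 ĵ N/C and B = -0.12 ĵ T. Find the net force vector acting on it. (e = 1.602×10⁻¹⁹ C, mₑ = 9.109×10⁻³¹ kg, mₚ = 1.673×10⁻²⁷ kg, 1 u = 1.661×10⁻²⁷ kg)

F ≈ (7.88×10⁻¹⁴, -8.65×10⁻¹⁸, 0) N

v×B = (-4.92×10⁵, 0, 0) N/C.
E + v×B = (-4.92×10⁵, 54.0, 0) N/C.
F = q(E + v×B) = (−1.602×10⁻¹⁹ C)·(-4.92×10⁵, 54.0, 0) = (7.88×10⁻¹⁴, -8.65×10⁻¹⁸, 0) N.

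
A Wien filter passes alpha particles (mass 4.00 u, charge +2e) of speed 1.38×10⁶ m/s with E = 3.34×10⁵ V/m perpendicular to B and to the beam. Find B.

Balance of forces in the selector: qE = qvB ⇒ B = E/v.
B = 3.34×10⁵/1.38×10⁶ = 0.242 T.

B = 0.242 T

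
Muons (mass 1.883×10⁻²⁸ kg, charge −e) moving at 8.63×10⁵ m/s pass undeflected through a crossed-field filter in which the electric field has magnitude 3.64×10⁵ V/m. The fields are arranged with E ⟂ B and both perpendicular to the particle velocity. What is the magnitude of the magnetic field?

B = 0.422 T

Balance of forces in the selector: qE = qvB ⇒ B = E/v.
B = 3.64×10⁵/8.63×10⁵ = 0.422 T.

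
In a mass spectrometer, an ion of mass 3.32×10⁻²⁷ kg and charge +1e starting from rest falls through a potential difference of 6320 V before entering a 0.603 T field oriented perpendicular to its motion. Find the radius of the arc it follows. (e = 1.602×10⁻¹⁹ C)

Acceleration: |q|V = ½mv² ⇒ v = √(2|q|V/m) = √(2·1.602×10⁻¹⁹·6320/3.32×10⁻²⁷) ≈ 7.810×10⁵ m/s.
In the field: r = mv/(|q|B) = (3.32×10⁻²⁷)(7.810×10⁵)/((1.602×10⁻¹⁹)(0.603)) ≈ 0.0268 m.

r ≈ 0.0268 m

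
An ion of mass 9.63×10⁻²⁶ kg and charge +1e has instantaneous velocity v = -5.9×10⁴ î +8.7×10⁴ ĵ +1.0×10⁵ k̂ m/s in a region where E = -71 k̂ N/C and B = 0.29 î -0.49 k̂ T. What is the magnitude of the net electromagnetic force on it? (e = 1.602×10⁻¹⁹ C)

|F| ≈ 7.94×10⁻¹⁵ N

v×B = (-4.26×10⁴, 90.0, -2.52×10⁴) N/C.
E + v×B = (-4.26×10⁴, 90.0, -2.53×10⁴) N/C.
F = q(E + v×B) = (1.602×10⁻¹⁹ C)·(-4.26×10⁴, 90.0, -2.53×10⁴) = (-6.83×10⁻¹⁵, 1.44×10⁻¹⁷, -4.05×10⁻¹⁵) N.
|F| = 7.94×10⁻¹⁵ N.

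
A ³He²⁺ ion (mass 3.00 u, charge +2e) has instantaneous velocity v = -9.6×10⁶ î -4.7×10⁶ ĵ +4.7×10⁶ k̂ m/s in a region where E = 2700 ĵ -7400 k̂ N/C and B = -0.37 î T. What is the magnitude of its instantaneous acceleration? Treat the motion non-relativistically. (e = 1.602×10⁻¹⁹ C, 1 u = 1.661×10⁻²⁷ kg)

|a| ≈ 1.58×10¹⁴ m/s²

v×B = (0, -1.74×10⁶, -1.74×10⁶) N/C.
E + v×B = (0, -1.74×10⁶, -1.75×10⁶) N/C.
F = q(E + v×B) = (3.204×10⁻¹⁹ C)·(0, -1.74×10⁶, -1.75×10⁶) = (0, -5.56×10⁻¹³, -5.60×10⁻¹³) N.
|a| = |F|/m = 7.890×10⁻¹³/4.983×10⁻²⁷ ≈ 1.58×10¹⁴ m/s².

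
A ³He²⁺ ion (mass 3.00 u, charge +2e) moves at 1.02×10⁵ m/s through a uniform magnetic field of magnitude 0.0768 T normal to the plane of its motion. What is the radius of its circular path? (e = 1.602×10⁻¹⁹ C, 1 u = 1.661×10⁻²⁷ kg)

The magnetic force provides the centripetal force: |q|vB = mv²/r.
r = mv/(|q|B) = (4.983×10⁻²⁷)(1.02×10⁵)/((3.204×10⁻¹⁹)(0.0768)) ≈ 0.0207 m.

r ≈ 0.0207 m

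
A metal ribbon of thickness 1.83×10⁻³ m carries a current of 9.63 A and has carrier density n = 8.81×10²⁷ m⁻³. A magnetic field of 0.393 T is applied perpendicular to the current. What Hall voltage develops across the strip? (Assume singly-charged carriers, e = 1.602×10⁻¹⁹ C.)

V_H = IB/(n e t).
V_H = (9.63)(0.393)/((8.81×10²⁷)(1.602×10⁻¹⁹)(1.83×10⁻³)) ≈ 1.47×10⁻⁶ V.

V_H ≈ 1.47×10⁻⁶ V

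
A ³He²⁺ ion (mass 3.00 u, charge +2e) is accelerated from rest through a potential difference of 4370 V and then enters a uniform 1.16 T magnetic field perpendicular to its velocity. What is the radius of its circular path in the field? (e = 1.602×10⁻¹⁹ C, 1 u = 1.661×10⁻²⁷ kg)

r ≈ 0.0101 m

Acceleration: |q|V = ½mv² ⇒ v = √(2|q|V/m) = √(2·3.204×10⁻¹⁹·4370/4.983×10⁻²⁷) ≈ 7.496×10⁵ m/s.
In the field: r = mv/(|q|B) = (4.983×10⁻²⁷)(7.496×10⁵)/((3.204×10⁻¹⁹)(1.16)) ≈ 0.0101 m.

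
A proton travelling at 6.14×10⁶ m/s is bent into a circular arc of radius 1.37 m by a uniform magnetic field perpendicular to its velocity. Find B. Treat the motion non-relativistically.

B ≈ 0.0468 T

From |q|vB = mv²/r, B = mv/(|q|r).
B = (1.673×10⁻²⁷)(6.14×10⁶)/((1.602×10⁻¹⁹)(1.37)) ≈ 0.0468 T.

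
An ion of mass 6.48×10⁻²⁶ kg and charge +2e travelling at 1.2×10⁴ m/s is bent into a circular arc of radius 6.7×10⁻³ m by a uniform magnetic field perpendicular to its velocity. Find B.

B ≈ 0.36 T

From |q|vB = mv²/r, B = mv/(|q|r).
B = (6.48×10⁻²⁶)(1.2×10⁴)/((3.204×10⁻¹⁹)(6.7×10⁻³)) ≈ 0.36 T.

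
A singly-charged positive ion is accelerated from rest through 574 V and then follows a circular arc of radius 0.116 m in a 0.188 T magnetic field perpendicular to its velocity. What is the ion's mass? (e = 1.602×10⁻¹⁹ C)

Combine |q|V = ½mv² and r = mv/(|q|B): eliminate v to get m = qB²r²/(2V).
m = (1.602×10⁻¹⁹)(0.188)²(0.116)²/(2·574) ≈ 6.64×10⁻²⁶ kg.

m ≈ 6.64×10⁻²⁶ kg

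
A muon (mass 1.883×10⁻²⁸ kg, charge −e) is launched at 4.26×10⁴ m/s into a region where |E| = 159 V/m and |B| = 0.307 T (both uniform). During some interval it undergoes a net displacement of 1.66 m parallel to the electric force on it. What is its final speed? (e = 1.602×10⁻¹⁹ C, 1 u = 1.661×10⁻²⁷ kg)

v_f ≈ 6.72×10⁵ m/s

B does no work; ΔKE = |q|E d.
½mv_f² = ½mv₀² + |q|Ed = ½(1.883×10⁻²⁸)(4.26×10⁴)² + (1.602×10⁻¹⁹)(159)(1.66) ≈ 1.709×10⁻¹⁹ J + 4.228×10⁻¹⁷ J ≈ 4.245×10⁻¹⁷ J.
v_f = √(2·4.245×10⁻¹⁷/1.883×10⁻²⁸) ≈ 6.72×10⁵ m/s.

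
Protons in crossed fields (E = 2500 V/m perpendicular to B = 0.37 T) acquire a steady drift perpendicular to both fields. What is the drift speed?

The steady drift has the magnetic force balancing the electric force, so v_d = E/B.
v_d = 2500/0.37 = 6800 m/s.

v_d ≈ 6800 m/s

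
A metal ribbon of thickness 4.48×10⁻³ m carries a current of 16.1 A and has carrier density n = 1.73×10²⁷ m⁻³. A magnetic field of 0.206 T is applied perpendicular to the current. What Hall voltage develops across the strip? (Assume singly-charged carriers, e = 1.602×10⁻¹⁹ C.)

V_H ≈ 2.67×10⁻⁶ V

V_H = IB/(n e t).
V_H = (16.1)(0.206)/((1.73×10²⁷)(1.602×10⁻¹⁹)(4.48×10⁻³)) ≈ 2.67×10⁻⁶ V.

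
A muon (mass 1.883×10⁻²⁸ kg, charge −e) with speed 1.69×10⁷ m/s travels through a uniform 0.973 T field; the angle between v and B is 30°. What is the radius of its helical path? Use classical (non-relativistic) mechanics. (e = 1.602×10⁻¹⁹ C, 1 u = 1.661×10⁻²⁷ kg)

r ≈ 0.0102 m

v⊥ = v sinθ = 1.69×10⁷·sin30° ≈ 8.450×10⁶ m/s.
r = m v⊥/(|q|B) = (1.883×10⁻²⁸)(8.450×10⁶)/((1.602×10⁻¹⁹)(0.973)) ≈ 0.0102 m.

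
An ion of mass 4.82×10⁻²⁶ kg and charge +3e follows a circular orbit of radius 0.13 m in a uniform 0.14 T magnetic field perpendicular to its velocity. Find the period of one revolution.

T ≈ 4.5×10⁻⁶ s

The cyclotron period depends only on m, q, B: T = 2πm/(|q|B).
T = 2π(4.82×10⁻²⁶)/((4.806×10⁻¹⁹)(0.14)) ≈ 4.5×10⁻⁶ s.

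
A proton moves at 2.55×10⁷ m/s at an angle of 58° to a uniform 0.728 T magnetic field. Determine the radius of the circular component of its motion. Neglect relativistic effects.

r ≈ 0.310 m

v⊥ = v sinθ = 2.55×10⁷·sin58° ≈ 2.163×10⁷ m/s.
r = m v⊥/(|q|B) = (1.673×10⁻²⁷)(2.163×10⁷)/((1.602×10⁻¹⁹)(0.728)) ≈ 0.310 m.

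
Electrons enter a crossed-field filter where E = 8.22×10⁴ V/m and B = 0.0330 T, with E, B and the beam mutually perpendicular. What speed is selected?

v = 2.49×10⁶ m/s

Straight-line motion ⇒ electric and magnetic forces cancel, so E = vB.
v = E/B = 8.22×10⁴/0.0330 = 2.49×10⁶ m/s.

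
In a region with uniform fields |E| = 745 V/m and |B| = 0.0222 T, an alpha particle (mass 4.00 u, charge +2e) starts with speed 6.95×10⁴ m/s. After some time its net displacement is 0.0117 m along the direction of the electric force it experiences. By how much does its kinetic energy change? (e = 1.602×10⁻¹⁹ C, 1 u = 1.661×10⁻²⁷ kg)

ΔKE ≈ 2.79×10⁻¹⁸ J

The magnetic force is always ⟂ v and does no work; only the electric force changes KE.
ΔKE = F_E · d = |q|E d = (3.204×10⁻¹⁹)(745)(0.0117) ≈ 2.79×10⁻¹⁸ J.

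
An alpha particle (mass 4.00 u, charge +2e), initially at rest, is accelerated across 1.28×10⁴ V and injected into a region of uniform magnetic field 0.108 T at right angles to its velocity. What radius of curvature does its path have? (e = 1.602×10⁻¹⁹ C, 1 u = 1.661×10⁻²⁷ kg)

Acceleration: |q|V = ½mv² ⇒ v = √(2|q|V/m) = √(2·3.204×10⁻¹⁹·1.28×10⁴/6.644×10⁻²⁷) ≈ 1.111×10⁶ m/s.
In the field: r = mv/(|q|B) = (6.644×10⁻²⁷)(1.111×10⁶)/((3.204×10⁻¹⁹)(0.108)) ≈ 0.213 m.

r ≈ 0.213 m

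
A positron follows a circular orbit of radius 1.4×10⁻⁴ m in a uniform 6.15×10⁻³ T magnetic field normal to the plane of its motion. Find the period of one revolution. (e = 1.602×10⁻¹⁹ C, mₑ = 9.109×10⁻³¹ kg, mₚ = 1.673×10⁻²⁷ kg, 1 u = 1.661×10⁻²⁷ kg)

The cyclotron period depends only on m, q, B: T = 2πm/(|q|B).
T = 2π(9.109×10⁻³¹)/((1.602×10⁻¹⁹)(6.15×10⁻³)) ≈ 5.81×10⁻⁹ s.

T ≈ 5.81×10⁻⁹ s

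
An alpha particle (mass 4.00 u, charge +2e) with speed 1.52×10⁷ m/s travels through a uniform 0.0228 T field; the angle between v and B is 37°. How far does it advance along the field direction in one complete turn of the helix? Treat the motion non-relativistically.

p ≈ 69.4 m

v∥ = v cosθ = 1.52×10⁷·cos37° ≈ 1.214×10⁷ m/s.
T = 2πm/(|q|B) = 2π(6.644×10⁻²⁷)/((3.204×10⁻¹⁹)(0.0228)) ≈ 5.715×10⁻⁶ s.
pitch = v∥ T = (1.214×10⁷)(5.715×10⁻⁶) ≈ 69.4 m.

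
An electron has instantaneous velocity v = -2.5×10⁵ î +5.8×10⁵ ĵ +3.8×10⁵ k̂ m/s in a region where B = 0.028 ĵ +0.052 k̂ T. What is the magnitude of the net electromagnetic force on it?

|F| ≈ 3.92×10⁻¹⁵ N

v×B = (1.95×10⁴, 1.30×10⁴, -7000) N/C.
F = q v×B = (−1.602×10⁻¹⁹ C)·(1.95×10⁴, 1.30×10⁴, -7000) = (-3.13×10⁻¹⁵, -2.08×10⁻¹⁵, 1.12×10⁻¹⁵) N.
|F| = 3.92×10⁻¹⁵ N.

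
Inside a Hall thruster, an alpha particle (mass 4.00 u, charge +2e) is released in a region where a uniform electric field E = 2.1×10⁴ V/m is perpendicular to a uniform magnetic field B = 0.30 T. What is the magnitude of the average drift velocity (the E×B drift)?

The E×B drift speed is v_d = E/B.
v_d = 2.1×10⁴/0.30 = 7.0×10⁴ m/s.

v_d ≈ 7.0×10⁴ m/s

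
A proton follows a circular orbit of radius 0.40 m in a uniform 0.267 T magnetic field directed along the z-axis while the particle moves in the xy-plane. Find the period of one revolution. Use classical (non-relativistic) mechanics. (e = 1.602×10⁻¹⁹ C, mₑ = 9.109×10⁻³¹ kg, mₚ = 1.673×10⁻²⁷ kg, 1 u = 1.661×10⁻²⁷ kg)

The cyclotron period depends only on m, q, B: T = 2πm/(|q|B).
T = 2π(1.673×10⁻²⁷)/((1.602×10⁻¹⁹)(0.267)) ≈ 2.46×10⁻⁷ s.

T ≈ 2.46×10⁻⁷ s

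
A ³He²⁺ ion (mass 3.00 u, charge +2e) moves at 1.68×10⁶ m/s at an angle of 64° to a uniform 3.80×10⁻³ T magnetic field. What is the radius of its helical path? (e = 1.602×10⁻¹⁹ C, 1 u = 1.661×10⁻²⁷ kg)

r ≈ 6.18 m

v⊥ = v sinθ = 1.68×10⁶·sin64° ≈ 1.510×10⁶ m/s.
r = m v⊥/(|q|B) = (4.983×10⁻²⁷)(1.510×10⁶)/((3.204×10⁻¹⁹)(3.80×10⁻³)) ≈ 6.18 m.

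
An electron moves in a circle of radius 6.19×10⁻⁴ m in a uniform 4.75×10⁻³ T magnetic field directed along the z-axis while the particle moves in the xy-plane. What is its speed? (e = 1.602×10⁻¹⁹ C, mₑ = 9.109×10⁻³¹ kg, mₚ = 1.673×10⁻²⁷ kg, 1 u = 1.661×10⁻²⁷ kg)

v ≈ 5.17×10⁵ m/s

From |q|vB = mv²/r, v = |q|Br/m.
v = (1.602×10⁻¹⁹)(4.75×10⁻³)(6.19×10⁻⁴)/9.109×10⁻³¹ ≈ 5.17×10⁵ m/s.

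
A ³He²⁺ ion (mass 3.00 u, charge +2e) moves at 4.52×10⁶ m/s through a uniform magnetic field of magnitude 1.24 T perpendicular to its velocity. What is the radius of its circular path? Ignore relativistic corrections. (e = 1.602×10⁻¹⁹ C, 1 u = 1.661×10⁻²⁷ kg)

The magnetic force provides the centripetal force: |q|vB = mv²/r.
r = mv/(|q|B) = (4.983×10⁻²⁷)(4.52×10⁶)/((3.204×10⁻¹⁹)(1.24)) ≈ 0.0567 m.

r ≈ 0.0567 m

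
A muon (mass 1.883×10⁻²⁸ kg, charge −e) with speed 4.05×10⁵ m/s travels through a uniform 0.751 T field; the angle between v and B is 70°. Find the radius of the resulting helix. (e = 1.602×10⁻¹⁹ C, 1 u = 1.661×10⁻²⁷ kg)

v⊥ = v sinθ = 4.05×10⁵·sin70° ≈ 3.806×10⁵ m/s.
r = m v⊥/(|q|B) = (1.883×10⁻²⁸)(3.806×10⁵)/((1.602×10⁻¹⁹)(0.751)) ≈ 5.96×10⁻⁴ m.

r ≈ 5.96×10⁻⁴ m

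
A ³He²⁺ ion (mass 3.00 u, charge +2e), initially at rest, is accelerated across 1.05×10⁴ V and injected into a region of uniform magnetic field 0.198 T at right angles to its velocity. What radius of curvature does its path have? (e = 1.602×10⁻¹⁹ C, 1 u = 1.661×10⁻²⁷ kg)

Acceleration: |q|V = ½mv² ⇒ v = √(2|q|V/m) = √(2·3.204×10⁻¹⁹·1.05×10⁴/4.983×10⁻²⁷) ≈ 1.162×10⁶ m/s.
In the field: r = mv/(|q|B) = (4.983×10⁻²⁷)(1.162×10⁶)/((3.204×10⁻¹⁹)(0.198)) ≈ 0.0913 m.

r ≈ 0.0913 m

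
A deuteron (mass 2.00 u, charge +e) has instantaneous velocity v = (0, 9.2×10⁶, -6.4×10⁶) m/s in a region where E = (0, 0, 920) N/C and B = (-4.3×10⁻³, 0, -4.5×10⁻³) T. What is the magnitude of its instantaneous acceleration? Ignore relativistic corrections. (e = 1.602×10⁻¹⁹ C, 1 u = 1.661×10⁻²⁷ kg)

|a| ≈ 3.09×10¹² m/s²

v×B = (-4.14×10⁴, 2.75×10⁴, 3.96×10⁴) N/C.
E + v×B = (-4.14×10⁴, 2.75×10⁴, 4.05×10⁴) N/C.
F = q(E + v×B) = (1.602×10⁻¹⁹ C)·(-4.14×10⁴, 2.75×10⁴, 4.05×10⁴) = (-6.63×10⁻¹⁵, 4.41×10⁻¹⁵, 6.48×10⁻¹⁵) N.
|a| = |F|/m = 1.027×10⁻¹⁴/3.322×10⁻²⁷ ≈ 3.09×10¹² m/s².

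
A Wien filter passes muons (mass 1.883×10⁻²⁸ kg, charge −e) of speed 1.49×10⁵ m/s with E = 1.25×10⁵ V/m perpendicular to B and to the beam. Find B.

Balance of forces in the selector: qE = qvB ⇒ B = E/v.
B = 1.25×10⁵/1.49×10⁵ = 0.839 T.

B = 0.839 T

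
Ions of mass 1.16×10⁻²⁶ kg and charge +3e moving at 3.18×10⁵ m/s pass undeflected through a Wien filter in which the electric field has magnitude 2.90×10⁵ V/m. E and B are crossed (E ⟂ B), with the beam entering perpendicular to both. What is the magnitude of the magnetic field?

Balance of forces in the selector: qE = qvB ⇒ B = E/v.
B = 2.90×10⁵/3.18×10⁵ = 0.912 T.

B = 0.912 T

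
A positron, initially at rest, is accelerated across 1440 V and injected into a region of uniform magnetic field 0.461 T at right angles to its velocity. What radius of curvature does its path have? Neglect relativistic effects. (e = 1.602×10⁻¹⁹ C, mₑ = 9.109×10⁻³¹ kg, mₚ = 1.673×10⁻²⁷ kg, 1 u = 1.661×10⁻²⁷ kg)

r ≈ 2.78×10⁻⁴ m

Acceleration: |q|V = ½mv² ⇒ v = √(2|q|V/m) = √(2·1.602×10⁻¹⁹·1440/9.109×10⁻³¹) ≈ 2.251×10⁷ m/s.
In the field: r = mv/(|q|B) = (9.109×10⁻³¹)(2.251×10⁷)/((1.602×10⁻¹⁹)(0.461)) ≈ 2.78×10⁻⁴ m.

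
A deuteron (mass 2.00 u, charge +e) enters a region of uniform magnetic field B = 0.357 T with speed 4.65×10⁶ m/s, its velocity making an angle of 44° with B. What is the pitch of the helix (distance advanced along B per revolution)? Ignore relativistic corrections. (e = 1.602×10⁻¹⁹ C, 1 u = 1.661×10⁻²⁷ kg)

p ≈ 1.22 m

v∥ = v cosθ = 4.65×10⁶·cos44° ≈ 3.345×10⁶ m/s.
T = 2πm/(|q|B) = 2π(3.322×10⁻²⁷)/((1.602×10⁻¹⁹)(0.357)) ≈ 3.650×10⁻⁷ s.
pitch = v∥ T = (3.345×10⁶)(3.650×10⁻⁷) ≈ 1.22 m.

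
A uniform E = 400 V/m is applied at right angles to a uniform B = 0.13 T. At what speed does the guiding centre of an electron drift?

v_d ≈ 3100 m/s

The E×B drift speed is v_d = E/B.
v_d = 400/0.13 = 3100 m/s.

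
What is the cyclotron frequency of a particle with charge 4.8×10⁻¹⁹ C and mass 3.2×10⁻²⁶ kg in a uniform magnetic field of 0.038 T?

f = |q|B/(2πm).
f = (4.8×10⁻¹⁹)(0.038)/(2π·3.2×10⁻²⁶) ≈ 9.1×10⁴ Hz.

f ≈ 9.1×10⁴ Hz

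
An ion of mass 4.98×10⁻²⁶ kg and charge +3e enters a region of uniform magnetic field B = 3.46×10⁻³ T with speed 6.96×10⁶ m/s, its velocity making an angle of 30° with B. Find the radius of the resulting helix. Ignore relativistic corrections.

v⊥ = v sinθ = 6.96×10⁶·sin30° ≈ 3.480×10⁶ m/s.
r = m v⊥/(|q|B) = (4.98×10⁻²⁶)(3.480×10⁶)/((4.806×10⁻¹⁹)(3.46×10⁻³)) ≈ 104 m.

r ≈ 104 m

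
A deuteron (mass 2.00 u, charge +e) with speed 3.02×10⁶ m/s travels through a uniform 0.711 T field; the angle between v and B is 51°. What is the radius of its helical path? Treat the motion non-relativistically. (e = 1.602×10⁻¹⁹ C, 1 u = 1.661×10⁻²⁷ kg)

r ≈ 0.0685 m

v⊥ = v sinθ = 3.02×10⁶·sin51° ≈ 2.347×10⁶ m/s.
r = m v⊥/(|q|B) = (3.322×10⁻²⁷)(2.347×10⁶)/((1.602×10⁻¹⁹)(0.711)) ≈ 0.0685 m.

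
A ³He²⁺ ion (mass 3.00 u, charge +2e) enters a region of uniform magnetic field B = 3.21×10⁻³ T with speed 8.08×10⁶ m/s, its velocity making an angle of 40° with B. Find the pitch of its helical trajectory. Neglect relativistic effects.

p ≈ 188 m

v∥ = v cosθ = 8.08×10⁶·cos40° ≈ 6.190×10⁶ m/s.
T = 2πm/(|q|B) = 2π(4.983×10⁻²⁷)/((3.204×10⁻¹⁹)(3.21×10⁻³)) ≈ 3.044×10⁻⁵ s.
pitch = v∥ T = (6.190×10⁶)(3.044×10⁻⁵) ≈ 188 m.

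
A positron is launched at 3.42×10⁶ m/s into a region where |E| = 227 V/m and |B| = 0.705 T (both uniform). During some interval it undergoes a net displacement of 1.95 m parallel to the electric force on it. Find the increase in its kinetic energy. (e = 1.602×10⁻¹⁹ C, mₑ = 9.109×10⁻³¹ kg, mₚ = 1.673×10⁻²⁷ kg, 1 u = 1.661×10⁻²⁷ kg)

The magnetic force is always ⟂ v and does no work; only the electric force changes KE.
ΔKE = F_E · d = |q|E d = (1.602×10⁻¹⁹)(227)(1.95) ≈ 7.09×10⁻¹⁷ J.

ΔKE ≈ 7.09×10⁻¹⁷ J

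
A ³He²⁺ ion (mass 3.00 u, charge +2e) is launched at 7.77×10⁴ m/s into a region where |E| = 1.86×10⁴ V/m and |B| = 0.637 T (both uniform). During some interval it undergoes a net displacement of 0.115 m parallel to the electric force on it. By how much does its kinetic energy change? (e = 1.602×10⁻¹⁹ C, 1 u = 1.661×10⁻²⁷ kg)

The magnetic force is always ⟂ v and does no work; only the electric force changes KE.
ΔKE = F_E · d = |q|E d = (3.204×10⁻¹⁹)(1.86×10⁴)(0.115) ≈ 6.85×10⁻¹⁶ J.

ΔKE ≈ 6.85×10⁻¹⁶ J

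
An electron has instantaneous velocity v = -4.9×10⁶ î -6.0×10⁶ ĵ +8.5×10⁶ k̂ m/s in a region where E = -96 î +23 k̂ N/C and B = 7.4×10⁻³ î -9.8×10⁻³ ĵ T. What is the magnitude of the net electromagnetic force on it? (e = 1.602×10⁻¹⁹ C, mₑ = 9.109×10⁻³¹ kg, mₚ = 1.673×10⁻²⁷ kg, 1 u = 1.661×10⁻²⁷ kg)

|F| ≈ 2.23×10⁻¹⁴ N

v×B = (8.33×10⁴, 6.29×10⁴, 9.24×10⁴) N/C.
E + v×B = (8.32×10⁴, 6.29×10⁴, 9.24×10⁴) N/C.
F = q(E + v×B) = (−1.602×10⁻¹⁹ C)·(8.32×10⁴, 6.29×10⁴, 9.24×10⁴) = (-1.33×10⁻¹⁴, -1.01×10⁻¹⁴, -1.48×10⁻¹⁴) N.
|F| = 2.23×10⁻¹⁴ N.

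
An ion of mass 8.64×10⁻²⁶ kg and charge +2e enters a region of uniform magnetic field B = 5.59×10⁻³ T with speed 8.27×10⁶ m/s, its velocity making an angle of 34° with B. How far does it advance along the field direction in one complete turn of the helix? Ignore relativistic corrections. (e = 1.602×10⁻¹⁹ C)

v∥ = v cosθ = 8.27×10⁶·cos34° ≈ 6.856×10⁶ m/s.
T = 2πm/(|q|B) = 2π(8.64×10⁻²⁶)/((3.204×10⁻¹⁹)(5.59×10⁻³)) ≈ 3.031×10⁻⁴ s.
pitch = v∥ T = (6.856×10⁶)(3.031×10⁻⁴) ≈ 2080 m.

p ≈ 2080 m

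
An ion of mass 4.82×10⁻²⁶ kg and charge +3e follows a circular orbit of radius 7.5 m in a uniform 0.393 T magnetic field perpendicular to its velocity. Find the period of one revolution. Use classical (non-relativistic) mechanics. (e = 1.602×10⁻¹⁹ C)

T ≈ 1.60×10⁻⁶ s

The cyclotron period depends only on m, q, B: T = 2πm/(|q|B).
T = 2π(4.82×10⁻²⁶)/((4.806×10⁻¹⁹)(0.393)) ≈ 1.60×10⁻⁶ s.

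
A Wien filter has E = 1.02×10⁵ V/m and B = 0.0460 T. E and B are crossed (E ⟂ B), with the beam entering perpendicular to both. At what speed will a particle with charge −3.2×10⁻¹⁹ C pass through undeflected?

v = 2.22×10⁶ m/s

Straight-line motion ⇒ electric and magnetic forces cancel, so E = vB.
v = E/B = 1.02×10⁵/0.0460 = 2.22×10⁶ m/s.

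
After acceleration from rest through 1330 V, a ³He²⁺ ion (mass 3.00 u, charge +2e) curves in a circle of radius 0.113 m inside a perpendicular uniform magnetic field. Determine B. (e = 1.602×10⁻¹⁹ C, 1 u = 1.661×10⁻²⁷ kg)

B ≈ 0.0569 T

v = √(2|q|V/m) = √(2·3.204×10⁻¹⁹·1330/4.983×10⁻²⁷) ≈ 4.136×10⁵ m/s.
B = mv/(|q|r) = (4.983×10⁻²⁷)(4.136×10⁵)/((3.204×10⁻¹⁹)(0.113)) ≈ 0.0569 T.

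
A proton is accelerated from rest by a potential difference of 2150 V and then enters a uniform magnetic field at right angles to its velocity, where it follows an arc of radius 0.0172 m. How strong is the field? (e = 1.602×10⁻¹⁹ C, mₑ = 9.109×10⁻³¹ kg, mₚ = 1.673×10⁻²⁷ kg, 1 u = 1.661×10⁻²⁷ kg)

B ≈ 0.390 T

v = √(2|q|V/m) = √(2·1.602×10⁻¹⁹·2150/1.673×10⁻²⁷) ≈ 6.417×10⁵ m/s.
B = mv/(|q|r) = (1.673×10⁻²⁷)(6.417×10⁵)/((1.602×10⁻¹⁹)(0.0172)) ≈ 0.390 T.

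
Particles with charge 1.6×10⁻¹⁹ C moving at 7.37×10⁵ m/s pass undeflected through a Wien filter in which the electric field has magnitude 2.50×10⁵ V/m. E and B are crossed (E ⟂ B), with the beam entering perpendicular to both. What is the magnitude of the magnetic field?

B = 0.339 T

Balance of forces in the selector: qE = qvB ⇒ B = E/v.
B = 2.50×10⁵/7.37×10⁵ = 0.339 T.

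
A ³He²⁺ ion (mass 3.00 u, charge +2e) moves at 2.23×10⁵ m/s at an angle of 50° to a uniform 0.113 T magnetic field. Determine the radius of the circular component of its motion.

v⊥ = v sinθ = 2.23×10⁵·sin50° ≈ 1.708×10⁵ m/s.
r = m v⊥/(|q|B) = (4.983×10⁻²⁷)(1.708×10⁵)/((3.204×10⁻¹⁹)(0.113)) ≈ 0.0235 m.

r ≈ 0.0235 m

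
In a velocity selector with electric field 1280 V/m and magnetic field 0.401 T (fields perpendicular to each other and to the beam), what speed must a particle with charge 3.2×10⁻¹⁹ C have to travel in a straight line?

For undeflected motion the electric and magnetic forces balance: qE = qvB.
v = E/B = 1280/0.401 = 3190 m/s.

v = 3190 m/s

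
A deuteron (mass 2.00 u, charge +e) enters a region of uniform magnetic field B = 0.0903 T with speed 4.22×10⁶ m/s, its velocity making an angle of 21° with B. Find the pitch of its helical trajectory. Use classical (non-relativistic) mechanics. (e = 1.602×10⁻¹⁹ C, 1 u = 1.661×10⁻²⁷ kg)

v∥ = v cosθ = 4.22×10⁶·cos21° ≈ 3.940×10⁶ m/s.
T = 2πm/(|q|B) = 2π(3.322×10⁻²⁷)/((1.602×10⁻¹⁹)(0.0903)) ≈ 1.443×10⁻⁶ s.
pitch = v∥ T = (3.940×10⁶)(1.443×10⁻⁶) ≈ 5.68 m.

p ≈ 5.68 m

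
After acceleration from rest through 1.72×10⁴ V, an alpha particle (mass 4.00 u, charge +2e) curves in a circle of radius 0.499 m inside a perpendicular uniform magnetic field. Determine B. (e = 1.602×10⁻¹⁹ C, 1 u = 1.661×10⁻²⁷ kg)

B ≈ 0.0535 T

v = √(2|q|V/m) = √(2·3.204×10⁻¹⁹·1.72×10⁴/6.644×10⁻²⁷) ≈ 1.288×10⁶ m/s.
B = mv/(|q|r) = (6.644×10⁻²⁷)(1.288×10⁶)/((3.204×10⁻¹⁹)(0.499)) ≈ 0.0535 T.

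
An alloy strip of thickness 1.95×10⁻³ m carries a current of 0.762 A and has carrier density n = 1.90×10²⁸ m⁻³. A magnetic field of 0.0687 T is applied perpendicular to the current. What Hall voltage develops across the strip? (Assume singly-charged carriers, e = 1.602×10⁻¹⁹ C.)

V_H ≈ 8.82×10⁻⁹ V

V_H = IB/(n e t).
V_H = (0.762)(0.0687)/((1.90×10²⁸)(1.602×10⁻¹⁹)(1.95×10⁻³)) ≈ 8.82×10⁻⁹ V.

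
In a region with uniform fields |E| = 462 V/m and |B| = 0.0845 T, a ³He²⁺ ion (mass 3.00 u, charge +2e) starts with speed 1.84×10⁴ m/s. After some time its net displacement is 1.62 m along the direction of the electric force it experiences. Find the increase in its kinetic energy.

The magnetic force is always ⟂ v and does no work; only the electric force changes KE.
ΔKE = F_E · d = |q|E d = (3.204×10⁻¹⁹)(462)(1.62) ≈ 2.40×10⁻¹⁶ J.

ΔKE ≈ 2.40×10⁻¹⁶ J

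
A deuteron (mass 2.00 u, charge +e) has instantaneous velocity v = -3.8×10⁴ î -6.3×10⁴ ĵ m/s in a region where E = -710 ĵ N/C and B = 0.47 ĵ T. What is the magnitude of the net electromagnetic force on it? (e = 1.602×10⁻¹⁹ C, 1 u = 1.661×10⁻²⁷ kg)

|F| ≈ 2.86×10⁻¹⁵ N

v×B = (0, 0, -1.79×10⁴) N/C.
E + v×B = (0, -710, -1.79×10⁴) N/C.
F = q(E + v×B) = (1.602×10⁻¹⁹ C)·(0, -710, -1.79×10⁴) = (0, -1.14×10⁻¹⁶, -2.86×10⁻¹⁵) N.
|F| = 2.86×10⁻¹⁵ N.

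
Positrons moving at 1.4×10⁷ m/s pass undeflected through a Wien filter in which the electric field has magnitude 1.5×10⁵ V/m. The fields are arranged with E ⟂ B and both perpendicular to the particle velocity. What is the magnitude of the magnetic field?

B = 0.011 T

Balance of forces in the selector: qE = qvB ⇒ B = E/v.
B = 1.5×10⁵/1.4×10⁷ = 0.011 T.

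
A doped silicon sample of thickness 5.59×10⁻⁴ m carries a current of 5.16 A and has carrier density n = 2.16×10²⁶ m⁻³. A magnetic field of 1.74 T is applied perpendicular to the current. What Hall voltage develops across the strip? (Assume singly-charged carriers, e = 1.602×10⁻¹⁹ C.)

V_H ≈ 4.64×10⁻⁴ V

V_H = IB/(n e t).
V_H = (5.16)(1.74)/((2.16×10²⁶)(1.602×10⁻¹⁹)(5.59×10⁻⁴)) ≈ 4.64×10⁻⁴ V.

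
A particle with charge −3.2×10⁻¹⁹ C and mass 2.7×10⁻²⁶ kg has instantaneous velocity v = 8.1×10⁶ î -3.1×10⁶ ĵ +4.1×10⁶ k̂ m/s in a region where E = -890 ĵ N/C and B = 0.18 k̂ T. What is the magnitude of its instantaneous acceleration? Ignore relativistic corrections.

v×B = (-5.58×10⁵, -1.46×10⁶, 0) N/C.
E + v×B = (-5.58×10⁵, -1.46×10⁶, 0) N/C.
F = q(E + v×B) = (−3.2×10⁻¹⁹ C)·(-5.58×10⁵, -1.46×10⁶, 0) = (1.79×10⁻¹³, 4.67×10⁻¹³, 0) N.
|a| = |F|/m = 4.998×10⁻¹³/2.7×10⁻²⁶ ≈ 1.85×10¹³ m/s².

|a| ≈ 1.85×10¹³ m/s²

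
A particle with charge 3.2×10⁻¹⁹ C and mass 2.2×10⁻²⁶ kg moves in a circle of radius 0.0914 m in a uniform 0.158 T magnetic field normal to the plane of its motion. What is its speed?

v ≈ 2.10×10⁵ m/s

From |q|vB = mv²/r, v = |q|Br/m.
v = (3.2×10⁻¹⁹)(0.158)(0.0914)/2.2×10⁻²⁶ ≈ 2.10×10⁵ m/s.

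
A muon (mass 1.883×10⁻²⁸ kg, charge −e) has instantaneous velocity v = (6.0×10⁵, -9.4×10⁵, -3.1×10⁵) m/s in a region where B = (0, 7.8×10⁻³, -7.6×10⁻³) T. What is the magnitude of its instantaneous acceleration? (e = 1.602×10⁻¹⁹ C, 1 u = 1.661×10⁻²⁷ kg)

|a| ≈ 9.85×10¹² m/s²

v×B = (9560, 4560, 4680) N/C.
F = q v×B = (−1.602×10⁻¹⁹ C)·(9560, 4560, 4680) = (-1.53×10⁻¹⁵, -7.31×10⁻¹⁶, -7.50×10⁻¹⁶) N.
|a| = |F|/m = 1.855×10⁻¹⁵/1.883×10⁻²⁸ ≈ 9.85×10¹² m/s².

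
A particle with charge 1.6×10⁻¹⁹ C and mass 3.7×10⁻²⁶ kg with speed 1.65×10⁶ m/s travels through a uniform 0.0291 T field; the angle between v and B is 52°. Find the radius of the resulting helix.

v⊥ = v sinθ = 1.65×10⁶·sin52° ≈ 1.300×10⁶ m/s.
r = m v⊥/(|q|B) = (3.7×10⁻²⁶)(1.300×10⁶)/((1.6×10⁻¹⁹)(0.0291)) ≈ 10.3 m.

r ≈ 10.3 m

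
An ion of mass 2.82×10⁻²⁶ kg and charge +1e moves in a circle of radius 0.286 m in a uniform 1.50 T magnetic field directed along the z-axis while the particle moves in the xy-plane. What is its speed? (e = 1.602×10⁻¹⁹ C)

v ≈ 2.44×10⁶ m/s

From |q|vB = mv²/r, v = |q|Br/m.
v = (1.602×10⁻¹⁹)(1.50)(0.286)/2.82×10⁻²⁶ ≈ 2.44×10⁶ m/s.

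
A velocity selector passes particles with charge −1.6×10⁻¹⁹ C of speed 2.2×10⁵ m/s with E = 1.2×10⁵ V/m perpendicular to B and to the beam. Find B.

Balance of forces in the selector: qE = qvB ⇒ B = E/v.
B = 1.2×10⁵/2.2×10⁵ = 0.55 T.

B = 0.55 T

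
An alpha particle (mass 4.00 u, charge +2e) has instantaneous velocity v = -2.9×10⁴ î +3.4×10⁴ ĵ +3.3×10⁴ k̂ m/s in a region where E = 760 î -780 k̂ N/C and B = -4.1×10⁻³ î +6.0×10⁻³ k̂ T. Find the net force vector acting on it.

F ≈ (3.09×10⁻¹⁶, 1.24×10⁻¹⁷, -2.05×10⁻¹⁶) N

v×B = (204, 38.7, 139) N/C.
E + v×B = (964, 38.7, -641) N/C.
F = q(E + v×B) = (3.204×10⁻¹⁹ C)·(964, 38.7, -641) = (3.09×10⁻¹⁶, 1.24×10⁻¹⁷, -2.05×10⁻¹⁶) N.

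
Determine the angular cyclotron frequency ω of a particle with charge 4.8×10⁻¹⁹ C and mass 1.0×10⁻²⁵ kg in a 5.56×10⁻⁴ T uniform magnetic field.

ω ≈ 2670 rad/s

ω = |q|B/m.
ω = (4.8×10⁻¹⁹)(5.56×10⁻⁴)/1.0×10⁻²⁵ ≈ 2670 rad/s.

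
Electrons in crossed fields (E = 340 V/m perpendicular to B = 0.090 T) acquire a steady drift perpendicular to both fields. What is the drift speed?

The E×B drift speed is v_d = E/B.
v_d = 340/0.090 = 3800 m/s.

v_d ≈ 3800 m/s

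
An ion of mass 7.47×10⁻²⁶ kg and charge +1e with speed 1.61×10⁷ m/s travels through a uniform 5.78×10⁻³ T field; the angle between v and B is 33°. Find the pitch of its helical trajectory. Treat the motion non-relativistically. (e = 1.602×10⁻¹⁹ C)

p ≈ 6840 m

v∥ = v cosθ = 1.61×10⁷·cos33° ≈ 1.350×10⁷ m/s.
T = 2πm/(|q|B) = 2π(7.47×10⁻²⁶)/((1.602×10⁻¹⁹)(5.78×10⁻³)) ≈ 5.069×10⁻⁴ s.
pitch = v∥ T = (1.350×10⁷)(5.069×10⁻⁴) ≈ 6840 m.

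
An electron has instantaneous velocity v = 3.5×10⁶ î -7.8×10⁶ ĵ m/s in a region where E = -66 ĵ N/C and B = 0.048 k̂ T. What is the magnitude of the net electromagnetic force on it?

|F| ≈ 6.57×10⁻¹⁴ N

v×B = (-3.74×10⁵, -1.68×10⁵, 0) N/C.
E + v×B = (-3.74×10⁵, -1.68×10⁵, 0) N/C.
F = q(E + v×B) = (−1.602×10⁻¹⁹ C)·(-3.74×10⁵, -1.68×10⁵, 0) = (6.00×10⁻¹⁴, 2.69×10⁻¹⁴, 0) N.
|F| = 6.57×10⁻¹⁴ N.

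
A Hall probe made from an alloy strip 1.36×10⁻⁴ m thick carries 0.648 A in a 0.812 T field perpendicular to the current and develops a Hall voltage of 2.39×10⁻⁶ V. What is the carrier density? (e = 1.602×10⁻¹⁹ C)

From V_H = IB/(n e t), n = IB/(V_H e t).
n = (0.648)(0.812)/((2.39×10⁻⁶)(1.602×10⁻¹⁹)(1.36×10⁻⁴)) ≈ 1.01×10²⁸ m⁻³.

n ≈ 1.01×10²⁸ m⁻³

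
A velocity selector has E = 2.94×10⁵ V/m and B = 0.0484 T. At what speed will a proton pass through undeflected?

Straight-line motion ⇒ electric and magnetic forces cancel, so E = vB.
v = E/B = 2.94×10⁵/0.0484 = 6.07×10⁶ m/s.

v = 6.07×10⁶ m/s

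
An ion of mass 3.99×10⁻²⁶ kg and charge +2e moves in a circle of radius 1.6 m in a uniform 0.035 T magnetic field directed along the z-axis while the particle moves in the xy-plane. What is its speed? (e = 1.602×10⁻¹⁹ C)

v ≈ 4.5×10⁵ m/s

From |q|vB = mv²/r, v = |q|Br/m.
v = (3.204×10⁻¹⁹)(0.035)(1.6)/3.99×10⁻²⁶ ≈ 4.5×10⁵ m/s.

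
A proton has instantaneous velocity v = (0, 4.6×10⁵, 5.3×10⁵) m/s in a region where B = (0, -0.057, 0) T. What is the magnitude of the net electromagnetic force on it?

v×B = (3.02×10⁴, 0, 0) N/C.
F = q v×B = (1.602×10⁻¹⁹ C)·(3.02×10⁴, 0, 0) = (4.84×10⁻¹⁵, 0, 0) N.
|F| = 4.84×10⁻¹⁵ N.

|F| ≈ 4.84×10⁻¹⁵ N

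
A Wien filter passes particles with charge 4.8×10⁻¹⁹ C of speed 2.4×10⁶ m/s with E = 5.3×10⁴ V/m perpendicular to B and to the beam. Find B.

B = 0.022 T

Balance of forces in the selector: qE = qvB ⇒ B = E/v.
B = 5.3×10⁴/2.4×10⁶ = 0.022 T.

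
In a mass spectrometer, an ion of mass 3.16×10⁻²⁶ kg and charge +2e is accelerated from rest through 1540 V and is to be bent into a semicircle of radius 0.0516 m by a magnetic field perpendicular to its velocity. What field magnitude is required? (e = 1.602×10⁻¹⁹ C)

v = √(2|q|V/m) = √(2·3.204×10⁻¹⁹·1540/3.16×10⁻²⁶) ≈ 1.767×10⁵ m/s.
B = mv/(|q|r) = (3.16×10⁻²⁶)(1.767×10⁵)/((3.204×10⁻¹⁹)(0.0516)) ≈ 0.338 T.

B ≈ 0.338 T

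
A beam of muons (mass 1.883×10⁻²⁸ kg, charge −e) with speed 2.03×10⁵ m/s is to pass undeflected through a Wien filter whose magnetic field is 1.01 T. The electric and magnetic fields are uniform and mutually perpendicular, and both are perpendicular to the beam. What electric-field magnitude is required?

E = 2.05×10⁵ V/m

For straight-line motion qE = qvB, so E = vB.
E = 2.03×10⁵ × 1.01 = 2.05×10⁵ V/m.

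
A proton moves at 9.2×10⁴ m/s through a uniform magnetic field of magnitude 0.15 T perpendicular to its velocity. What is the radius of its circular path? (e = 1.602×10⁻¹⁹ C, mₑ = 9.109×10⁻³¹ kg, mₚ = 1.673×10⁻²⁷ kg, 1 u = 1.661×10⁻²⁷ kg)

r ≈ 6.4×10⁻³ m

The magnetic force provides the centripetal force: |q|vB = mv²/r.
r = mv/(|q|B) = (1.673×10⁻²⁷)(9.2×10⁴)/((1.602×10⁻¹⁹)(0.15)) ≈ 6.4×10⁻³ m.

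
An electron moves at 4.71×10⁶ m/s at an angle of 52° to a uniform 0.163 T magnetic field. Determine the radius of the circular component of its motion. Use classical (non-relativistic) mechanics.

r ≈ 1.29×10⁻⁴ m

v⊥ = v sinθ = 4.71×10⁶·sin52° ≈ 3.712×10⁶ m/s.
r = m v⊥/(|q|B) = (9.109×10⁻³¹)(3.712×10⁶)/((1.602×10⁻¹⁹)(0.163)) ≈ 1.29×10⁻⁴ m.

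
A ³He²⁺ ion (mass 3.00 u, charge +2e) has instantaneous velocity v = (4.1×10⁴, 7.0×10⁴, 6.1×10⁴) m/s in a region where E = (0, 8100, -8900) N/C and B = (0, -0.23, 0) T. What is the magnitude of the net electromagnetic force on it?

v×B = (1.40×10⁴, 0, -9430) N/C.
E + v×B = (1.40×10⁴, 8100, -1.83×10⁴) N/C.
F = q(E + v×B) = (3.204×10⁻¹⁹ C)·(1.40×10⁴, 8100, -1.83×10⁴) = (4.50×10⁻¹⁵, 2.60×10⁻¹⁵, -5.87×10⁻¹⁵) N.
|F| = 7.84×10⁻¹⁵ N.

|F| ≈ 7.84×10⁻¹⁵ N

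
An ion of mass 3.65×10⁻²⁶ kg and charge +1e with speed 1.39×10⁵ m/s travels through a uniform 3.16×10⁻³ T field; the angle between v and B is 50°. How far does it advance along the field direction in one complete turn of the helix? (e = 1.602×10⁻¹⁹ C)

p ≈ 40.5 m

v∥ = v cosθ = 1.39×10⁵·cos50° ≈ 8.935×10⁴ m/s.
T = 2πm/(|q|B) = 2π(3.65×10⁻²⁶)/((1.602×10⁻¹⁹)(3.16×10⁻³)) ≈ 4.530×10⁻⁴ s.
pitch = v∥ T = (8.935×10⁴)(4.530×10⁻⁴) ≈ 40.5 m.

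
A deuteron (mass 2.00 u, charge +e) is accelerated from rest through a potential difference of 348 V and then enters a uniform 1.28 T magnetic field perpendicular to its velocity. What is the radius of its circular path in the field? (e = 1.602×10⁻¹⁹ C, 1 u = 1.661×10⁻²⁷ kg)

r ≈ 2.97×10⁻³ m

Acceleration: |q|V = ½mv² ⇒ v = √(2|q|V/m) = √(2·1.602×10⁻¹⁹·348/3.322×10⁻²⁷) ≈ 1.832×10⁵ m/s.
In the field: r = mv/(|q|B) = (3.322×10⁻²⁷)(1.832×10⁵)/((1.602×10⁻¹⁹)(1.28)) ≈ 2.97×10⁻³ m.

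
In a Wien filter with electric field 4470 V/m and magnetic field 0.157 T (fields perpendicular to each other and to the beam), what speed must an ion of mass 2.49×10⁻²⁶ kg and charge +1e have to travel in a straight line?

Straight-line motion ⇒ electric and magnetic forces cancel, so E = vB.
v = E/B = 4470/0.157 = 2.85×10⁴ m/s.

v = 2.85×10⁴ m/s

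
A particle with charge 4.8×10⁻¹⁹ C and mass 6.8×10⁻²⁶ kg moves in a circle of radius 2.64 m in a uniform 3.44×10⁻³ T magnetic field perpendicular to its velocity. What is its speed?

From |q|vB = mv²/r, v = |q|Br/m.
v = (4.8×10⁻¹⁹)(3.44×10⁻³)(2.64)/6.8×10⁻²⁶ ≈ 6.41×10⁴ m/s.

v ≈ 6.41×10⁴ m/s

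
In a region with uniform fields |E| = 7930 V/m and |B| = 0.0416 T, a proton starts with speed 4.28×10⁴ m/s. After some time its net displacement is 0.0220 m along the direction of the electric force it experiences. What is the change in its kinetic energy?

The magnetic force is always ⟂ v and does no work; only the electric force changes KE.
ΔKE = F_E · d = |q|E d = (1.602×10⁻¹⁹)(7930)(0.0220) ≈ 2.79×10⁻¹⁷ J.

ΔKE ≈ 2.79×10⁻¹⁷ J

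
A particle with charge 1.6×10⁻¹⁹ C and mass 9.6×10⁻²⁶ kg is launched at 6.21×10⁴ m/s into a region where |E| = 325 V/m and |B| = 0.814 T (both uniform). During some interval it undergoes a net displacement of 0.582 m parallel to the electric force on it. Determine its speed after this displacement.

v_f ≈ 6.70×10⁴ m/s

B does no work; ΔKE = |q|E d.
½mv_f² = ½mv₀² + |q|Ed = ½(9.6×10⁻²⁶)(6.21×10⁴)² + (1.6×10⁻¹⁹)(325)(0.582) ≈ 1.851×10⁻¹⁶ J + 3.026×10⁻¹⁷ J ≈ 2.154×10⁻¹⁶ J.
v_f = √(2·2.154×10⁻¹⁶/9.6×10⁻²⁶) ≈ 6.70×10⁴ m/s.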